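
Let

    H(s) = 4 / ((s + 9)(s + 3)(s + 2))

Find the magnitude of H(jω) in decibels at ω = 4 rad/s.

Substitute s = j4: numerator = 4, denominator = -170 + j140.
|H(j4)| = |4| / |-170 + j140| = 4 / 220.23 ≈ 0.01816.
In decibels: 20·log₁₀(0.01816) ≈ -34.8 dB.

|H(j4)|_dB ≈ -34.8 dB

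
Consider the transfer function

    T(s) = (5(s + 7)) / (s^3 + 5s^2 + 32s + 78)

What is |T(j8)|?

|T(j8)| ≈ 0.1509

Substitute s = j8: numerator = 35 + j40, denominator = -242 - j256.
|T(j8)| = |35 + j40| / |-242 - j256| = 53.151 / 352.28 ≈ 0.1509.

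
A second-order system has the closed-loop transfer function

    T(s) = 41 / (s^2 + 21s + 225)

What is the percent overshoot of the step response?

%OS ≈ 4.60%

Comparing s^2 + 21s + 225 to s^2 + 2ζωₙs + ωₙ²: ωₙ = 15 rad/s and ζ = 21/(2·15) = 0.7.
%OS = 100·exp(−πζ/√(1−ζ²)) = 100·exp(−π·0.7/√(1−0.7²)) ≈ 4.60%.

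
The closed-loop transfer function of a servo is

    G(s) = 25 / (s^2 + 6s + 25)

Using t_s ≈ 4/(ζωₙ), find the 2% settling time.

Comparing s^2 + 6s + 25 to s^2 + 2ζωₙs + ωₙ²: ωₙ = 5 rad/s and ζ = 6/(2·5) = 0.6.
ζωₙ = 6/2 = 3, so t_s ≈ 4/(ζωₙ) = 4/3 ≈ 1.333 s.

t_s ≈ 1.333 s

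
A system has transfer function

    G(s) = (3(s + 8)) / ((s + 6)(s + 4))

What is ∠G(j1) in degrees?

∠G(j1) ≈ -16.37°

At s = j1: numerator = 24 + j3, denominator = 23 + j10.
∠G = ∠num − ∠den = 7.1250° − (23.499°) = -16.37°.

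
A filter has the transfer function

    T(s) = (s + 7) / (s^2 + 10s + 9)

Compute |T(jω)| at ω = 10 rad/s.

|T(j10)| ≈ 0.09028

Substitute s = j10: numerator = 7 + j10, denominator = -91 + j100.
|T(j10)| = |7 + j10| / |-91 + j100| = 12.207 / 135.21 ≈ 0.09028.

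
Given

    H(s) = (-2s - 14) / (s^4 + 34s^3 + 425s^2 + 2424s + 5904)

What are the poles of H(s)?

The poles are the roots of the denominator s^4 + 34s^3 + 425s^2 + 2424s + 5904 = 0.
Trying s = -12: the polynomial evaluates to 0, so (s + 12) is a factor.
Dividing out leaves s^3 + 22s^2 + 161s + 492 = 0.
This factors further as (s^2 + 10s + 41)(s + 12) = 0.

s = -12, -5 ± 4j, -12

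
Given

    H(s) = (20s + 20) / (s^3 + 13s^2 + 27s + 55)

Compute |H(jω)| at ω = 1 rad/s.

|H(j1)| ≈ 0.5726

Substitute s = j1: numerator = 20 + j20, denominator = 42 + j26.
|H(j1)| = |20 + j20| / |42 + j26| = 28.284 / 49.396 ≈ 0.5726.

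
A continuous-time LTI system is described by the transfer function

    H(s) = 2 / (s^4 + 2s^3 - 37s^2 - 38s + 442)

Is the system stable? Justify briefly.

The denominator s^4 + 2s^3 - 37s^2 - 38s + 442 factors as (s^2 + 10s + 26)(s^2 - 8s + 17), giving poles at s = -5 ± j, 4 ± j.
Since the pole(s) at s = 4 + j, 4 - j lie in the right half-plane, the system is unstable.

unstable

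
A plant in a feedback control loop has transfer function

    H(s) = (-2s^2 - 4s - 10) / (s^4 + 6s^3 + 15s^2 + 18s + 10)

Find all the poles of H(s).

The poles are the roots of the denominator s^4 + 6s^3 + 15s^2 + 18s + 10 = 0.
No real roots exist; factor into two real quadratics: (s^2 + 2s + 2)(s^2 + 4s + 5) = 0.
Each quadratic gives a conjugate pair via the quadratic formula.

s = -1 ± j, -2 ± j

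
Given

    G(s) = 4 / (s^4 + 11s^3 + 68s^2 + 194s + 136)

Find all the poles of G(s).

The poles are the roots of the denominator s^4 + 11s^3 + 68s^2 + 194s + 136 = 0.
Trying s = -1: the polynomial evaluates to 0, so (s + 1) is a factor.
Dividing out leaves s^3 + 10s^2 + 58s + 136 = 0.
This factors further as (s^2 + 6s + 34)(s + 4) = 0.

s = -3 + 5j, -3 - 5j, -1, -4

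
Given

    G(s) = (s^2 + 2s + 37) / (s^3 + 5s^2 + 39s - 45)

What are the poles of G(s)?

s = 1, -3 + 6j, -3 - 6j

The poles are the roots of the denominator s^3 + 5s^2 + 39s - 45 = 0.
Trying s = 1: the polynomial evaluates to 0, so (s - 1) is a factor.
Dividing out leaves s^2 + 6s + 45 = 0.
The quadratic formula then gives s = -3 ± 6j.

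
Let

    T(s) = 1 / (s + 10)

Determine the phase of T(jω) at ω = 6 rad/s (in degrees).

∠T(j6) ≈ -30.96°

At s = j6: numerator = 1, denominator = 10 + j6.
∠T = ∠num − ∠den = 0° − (30.964°) = -30.96°.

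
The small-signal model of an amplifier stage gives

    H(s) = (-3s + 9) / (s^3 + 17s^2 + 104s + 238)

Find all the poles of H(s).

The poles are the roots of the denominator s^3 + 17s^2 + 104s + 238 = 0.
Trying s = -7: the polynomial evaluates to 0, so (s + 7) is a factor.
Dividing out leaves s^2 + 10s + 34 = 0.
The quadratic formula then gives s = -5 ± 3j.

s = -5 + 3j, -5 - 3j, -7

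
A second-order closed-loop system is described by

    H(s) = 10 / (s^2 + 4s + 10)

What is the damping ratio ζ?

Compare the denominator to the standard form s^2 + 2ζωₙs + ωₙ².
ωₙ² = 10, so ωₙ = √10 ≈ 3.162 rad/s.
2ζωₙ = 4, so ζ = 4/(2·√10) ≈ 0.6325.
With ζ = 0.6325 the response is underdamped.

ζ ≈ 0.6325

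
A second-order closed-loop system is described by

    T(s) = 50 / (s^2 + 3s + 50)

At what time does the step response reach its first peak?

t_p ≈ 0.4546 s

Comparing s^2 + 3s + 50 to s^2 + 2ζωₙs + ωₙ²: ωₙ = √50 ≈ 7.071 rad/s and ζ = 3/(2·√50) ≈ 0.2121.
ζωₙ = 3/2 = 1.5, so ω_d = ωₙ√(1−ζ²) = √(ωₙ² − (ζωₙ)²) = √(50 − 1.5²) = √47.75 ≈ 6.910 rad/s.
t_p = π/ω_d = π/6.910 ≈ 0.4546 s.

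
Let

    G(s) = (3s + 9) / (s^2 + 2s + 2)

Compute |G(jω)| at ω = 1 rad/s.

|G(j1)| ≈ 4.243

Substitute s = j1: numerator = 9 + j3, denominator = 1 + j2.
|G(j1)| = |9 + j3| / |1 + j2| = 9.4868 / 2.2361 ≈ 4.243.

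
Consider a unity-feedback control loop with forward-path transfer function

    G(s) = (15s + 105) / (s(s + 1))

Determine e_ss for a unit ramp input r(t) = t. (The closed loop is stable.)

e_ss = 0.009524

G(s) has one pole at the origin.
This is a Type 1 system. Kv = lim_{s→0} s·G(s) = 105/1.
e_ss = 1/Kv = 1/(105) = 1/105 ≈ 0.009524.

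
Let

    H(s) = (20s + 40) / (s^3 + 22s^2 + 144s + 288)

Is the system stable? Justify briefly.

The denominator s^3 + 22s^2 + 144s + 288 factors as (s + 4)(s + 6)(s + 12), giving poles at s = -4, -6, -12.
Since all poles lie strictly in the left half-plane, the system is stable.

stable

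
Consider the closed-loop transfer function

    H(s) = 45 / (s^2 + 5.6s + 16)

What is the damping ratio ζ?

ζ = 0.7

Compare the denominator to the standard form s^2 + 2ζωₙs + ωₙ².
ωₙ² = 16, so ωₙ = 4 rad/s.
2ζωₙ = 5.6, so ζ = 5.6/(2·4) = 0.7.
With ζ = 0.7 the response is underdamped.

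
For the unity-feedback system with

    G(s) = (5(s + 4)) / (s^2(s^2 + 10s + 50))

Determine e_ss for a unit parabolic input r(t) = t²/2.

e_ss = 2.500

G(s) has 2 poles at the origin.
This is a Type 2 system. Ka = lim_{s→0} s^2·G(s) = 20/50 = 2/5.
e_ss = 1/Ka = 1/(2/5) = 5/2 ≈ 2.500.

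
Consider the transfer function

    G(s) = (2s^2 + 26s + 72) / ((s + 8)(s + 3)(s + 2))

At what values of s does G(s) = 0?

s = -9, -4

Set the numerator to zero: 2s^2 + 26s + 72 = 0, i.e. 2·(s^2 + 13s + 36) = 0.
Factoring: (s + 9)(s + 4) = 0.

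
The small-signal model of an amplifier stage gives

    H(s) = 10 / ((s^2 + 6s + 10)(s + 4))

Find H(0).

Set s = 0: H(0) = (10) / (40) = 1/4.

H(0) = 1/4 ≈ 0.2500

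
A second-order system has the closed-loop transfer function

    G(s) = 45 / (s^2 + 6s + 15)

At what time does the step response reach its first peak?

t_p ≈ 1.283 s

Comparing s^2 + 6s + 15 to s^2 + 2ζωₙs + ωₙ²: ωₙ = √15 ≈ 3.873 rad/s and ζ = 6/(2·√15) ≈ 0.7746.
ζωₙ = 6/2 = 3, so ω_d = ωₙ√(1−ζ²) = √(ωₙ² − (ζωₙ)²) = √(15 − 3²) = √6 ≈ 2.449 rad/s.
t_p = π/ω_d = π/2.449 ≈ 1.283 s.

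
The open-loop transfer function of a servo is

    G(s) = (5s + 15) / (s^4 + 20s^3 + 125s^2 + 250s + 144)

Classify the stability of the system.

The denominator s^4 + 20s^3 + 125s^2 + 250s + 144 factors as (s + 2)(s + 1)(s + 8)(s + 9), giving poles at s = -2, -1, -8, -9.
Since all poles lie strictly in the left half-plane, the system is stable.

stable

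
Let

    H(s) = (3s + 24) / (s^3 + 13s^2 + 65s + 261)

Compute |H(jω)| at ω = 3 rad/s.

|H(j3)| ≈ 0.1158

Substitute s = j3: numerator = 24 + j9, denominator = 144 + j168.
|H(j3)| = |24 + j9| / |144 + j168| = 25.632 / 221.27 ≈ 0.1158.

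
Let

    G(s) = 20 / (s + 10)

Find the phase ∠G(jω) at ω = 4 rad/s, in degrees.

At s = j4: numerator = 20, denominator = 10 + j4.
∠G = ∠num − ∠den = 0° − (21.801°) = -21.80°.

∠G(j4) ≈ -21.80°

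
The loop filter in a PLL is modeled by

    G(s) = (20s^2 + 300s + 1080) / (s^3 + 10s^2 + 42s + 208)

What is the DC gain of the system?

G(0) = 135/26 ≈ 5.192

Set s = 0: G(0) = (1080) / (208) = 135/26.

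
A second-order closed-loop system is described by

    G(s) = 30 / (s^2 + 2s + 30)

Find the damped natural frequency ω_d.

ω_d ≈ 5.385 rad/s

Comparing s^2 + 2s + 30 to s^2 + 2ζωₙs + ωₙ²: ωₙ = √30 ≈ 5.477 rad/s and ζ = 2/(2·√30) ≈ 0.1826.
ζωₙ = 2/2 = 1, so ω_d = ωₙ√(1−ζ²) = √(ωₙ² − (ζωₙ)²) = √(30 − 1²) = √29 ≈ 5.385 rad/s.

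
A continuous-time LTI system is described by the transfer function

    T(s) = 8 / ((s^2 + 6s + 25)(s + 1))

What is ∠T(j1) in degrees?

At s = j1: numerator = 8, denominator = 18 + j30.
∠T = ∠num − ∠den = 0° − (59.036°) = -59.04°.

∠T(j1) ≈ -59.04°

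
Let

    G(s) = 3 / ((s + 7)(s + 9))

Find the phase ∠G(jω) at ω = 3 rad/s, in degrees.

∠G(j3) ≈ -41.63°

At s = j3: numerator = 3, denominator = 54 + j48.
∠G = ∠num − ∠den = 0° − (41.634°) = -41.63°.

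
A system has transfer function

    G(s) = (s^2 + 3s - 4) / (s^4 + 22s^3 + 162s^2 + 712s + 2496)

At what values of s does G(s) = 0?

Set the numerator to zero: s^2 + 3s - 4 = 0.
Factoring: (s + 4)(s - 1) = 0.

s = -4, 1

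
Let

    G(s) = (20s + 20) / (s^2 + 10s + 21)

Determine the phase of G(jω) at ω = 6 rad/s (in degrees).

At s = j6: numerator = 20 + j120, denominator = -15 + j60.
∠G = ∠num − ∠den = 80.538° − (104.04°) = -23.50°.

∠G(j6) ≈ -23.50°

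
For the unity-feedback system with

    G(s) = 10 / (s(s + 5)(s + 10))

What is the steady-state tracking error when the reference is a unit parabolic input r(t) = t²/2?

e_ss = ∞

G(s) has one pole at the origin.
This is a Type 1 system; Ka = lim_{s→0} s^2·G(s) = 0, so the steady-state error for a parabola input is infinite.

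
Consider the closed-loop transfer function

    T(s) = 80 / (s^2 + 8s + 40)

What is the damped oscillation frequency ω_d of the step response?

ω_d ≈ 4.899 rad/s

Comparing s^2 + 8s + 40 to s^2 + 2ζωₙs + ωₙ²: ωₙ = √40 ≈ 6.325 rad/s and ζ = 8/(2·√40) ≈ 0.6325.
ζωₙ = 8/2 = 4, so ω_d = ωₙ√(1−ζ²) = √(ωₙ² − (ζωₙ)²) = √(40 − 4²) = √24 ≈ 4.899 rad/s.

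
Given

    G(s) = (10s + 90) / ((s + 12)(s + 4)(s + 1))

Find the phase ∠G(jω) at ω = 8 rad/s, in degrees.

∠G(j8) ≈ -138.4°

At s = j8: numerator = 90 + j80, denominator = -1040.
∠G = ∠num − ∠den = 41.634° − (180°) = -138.4°.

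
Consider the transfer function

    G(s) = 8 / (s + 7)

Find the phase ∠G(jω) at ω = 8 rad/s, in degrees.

At s = j8: numerator = 8, denominator = 7 + j8.
∠G = ∠num − ∠den = 0° − (48.814°) = -48.81°.

∠G(j8) ≈ -48.81°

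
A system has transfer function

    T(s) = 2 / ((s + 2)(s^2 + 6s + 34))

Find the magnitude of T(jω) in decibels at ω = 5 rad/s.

|T(j5)|_dB ≈ -38.5 dB

Substitute s = j5: numerator = 2, denominator = -132 + j105.
|T(j5)| = |2| / |-132 + j105| = 2 / 168.67 ≈ 0.01186.
In decibels: 20·log₁₀(0.01186) ≈ -38.5 dB.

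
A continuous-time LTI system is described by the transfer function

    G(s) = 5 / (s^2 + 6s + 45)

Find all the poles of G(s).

The poles are the roots of the denominator s^2 + 6s + 45 = 0.
Using the quadratic formula: s = (-6 ± √(-144))/2 = -3 ± 6j.

s = -3 ± 6j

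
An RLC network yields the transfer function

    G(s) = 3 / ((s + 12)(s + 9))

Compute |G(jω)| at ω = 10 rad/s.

|G(j10)| ≈ 0.01428

Substitute s = j10: numerator = 3, denominator = 8 + j210.
|G(j10)| = |3| / |8 + j210| = 3 / 210.15 ≈ 0.01428.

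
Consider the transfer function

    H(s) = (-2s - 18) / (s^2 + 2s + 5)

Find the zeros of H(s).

Set the numerator to zero: -2s - 18 = 0, i.e. -2·(s + 9) = 0.
So s = -9.

s = -9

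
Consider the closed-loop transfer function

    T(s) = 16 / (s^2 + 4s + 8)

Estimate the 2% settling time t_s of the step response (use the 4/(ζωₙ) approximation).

t_s ≈ 2 s

Comparing s^2 + 4s + 8 to s^2 + 2ζωₙs + ωₙ²: ωₙ = √8 ≈ 2.828 rad/s and ζ = 4/(2·√8) ≈ 0.7071.
ζωₙ = 4/2 = 2, so t_s ≈ 4/(ζωₙ) = 4/2 = 2 s.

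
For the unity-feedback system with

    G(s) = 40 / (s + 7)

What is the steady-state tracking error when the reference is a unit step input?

e_ss = 0.1489

G(s) has no poles at the origin.
This is a Type 0 system. Kp = lim_{s→0} G(s) = 40/7.
e_ss = 1/(1 + Kp) = 1/(1 + 40/7) = 7/47 ≈ 0.1489.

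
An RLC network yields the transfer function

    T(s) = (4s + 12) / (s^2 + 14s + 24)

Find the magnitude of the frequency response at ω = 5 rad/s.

Substitute s = j5: numerator = 12 + j20, denominator = -1 + j70.
|T(j5)| = |12 + j20| / |-1 + j70| = 23.324 / 70.007 ≈ 0.3332.

|T(j5)| ≈ 0.3332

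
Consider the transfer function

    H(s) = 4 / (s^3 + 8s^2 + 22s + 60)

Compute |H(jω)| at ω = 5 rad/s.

Substitute s = j5: numerator = 4, denominator = -140 - j15.
|H(j5)| = |4| / |-140 - j15| = 4 / 140.80 ≈ 0.02841.

|H(j5)| ≈ 0.02841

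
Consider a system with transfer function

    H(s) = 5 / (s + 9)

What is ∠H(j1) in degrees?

At s = j1: numerator = 5, denominator = 9 + j1.
∠H = ∠num − ∠den = 0° − (6.3402°) = -6.340°.

∠H(j1) ≈ -6.340°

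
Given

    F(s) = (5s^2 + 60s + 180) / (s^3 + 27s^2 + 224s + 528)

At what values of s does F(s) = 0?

s = -6, -6

Set the numerator to zero: 5s^2 + 60s + 180 = 0, i.e. 5·(s^2 + 12s + 36) = 0.
Factoring: (s + 6)^2 = 0.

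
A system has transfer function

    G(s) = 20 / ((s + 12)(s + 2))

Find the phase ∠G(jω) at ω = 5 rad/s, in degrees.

∠G(j5) ≈ -90.82°

At s = j5: numerator = 20, denominator = -1 + j70.
∠G = ∠num − ∠den = 0° − (90.818°) = -90.82°.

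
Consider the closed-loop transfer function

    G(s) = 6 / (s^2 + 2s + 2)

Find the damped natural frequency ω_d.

ω_d = 1 rad/s

Comparing s^2 + 2s + 2 to s^2 + 2ζωₙs + ωₙ²: ωₙ = √2 ≈ 1.414 rad/s and ζ = 2/(2·√2) ≈ 0.7071.
ζωₙ = 2/2 = 1, so ω_d = ωₙ√(1−ζ²) = √(ωₙ² − (ζωₙ)²) = √(2 − 1²) = √1 = 1 rad/s.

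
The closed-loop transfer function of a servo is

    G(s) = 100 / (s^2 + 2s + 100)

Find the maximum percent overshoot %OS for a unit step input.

%OS ≈ 72.9%

Comparing s^2 + 2s + 100 to s^2 + 2ζωₙs + ωₙ²: ωₙ = 10 rad/s and ζ = 2/(2·10) = 0.1.
%OS = 100·exp(−πζ/√(1−ζ²)) = 100·exp(−π·0.1/√(1−0.1²)) ≈ 72.9%.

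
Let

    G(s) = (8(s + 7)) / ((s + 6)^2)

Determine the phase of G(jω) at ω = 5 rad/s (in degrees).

At s = j5: numerator = 56 + j40, denominator = 11 + j60.
∠G = ∠num − ∠den = 35.538° − (79.611°) = -44.07°.

∠G(j5) ≈ -44.07°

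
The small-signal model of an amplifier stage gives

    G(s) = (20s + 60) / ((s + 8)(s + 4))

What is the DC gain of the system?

G(0) = 15/8 ≈ 1.875

Set s = 0: G(0) = (60) / (32) = 15/8.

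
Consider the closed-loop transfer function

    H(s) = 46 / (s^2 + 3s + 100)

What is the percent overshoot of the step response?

%OS ≈ 62.1%

Comparing s^2 + 3s + 100 to s^2 + 2ζωₙs + ωₙ²: ωₙ = 10 rad/s and ζ = 3/(2·10) = 0.15.
%OS = 100·exp(−πζ/√(1−ζ²)) = 100·exp(−π·0.15/√(1−0.15²)) ≈ 62.1%.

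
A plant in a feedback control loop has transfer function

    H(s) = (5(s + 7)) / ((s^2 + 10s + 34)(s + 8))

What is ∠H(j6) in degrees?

∠H(j6) ≈ -88.18°

At s = j6: numerator = 35 + j30, denominator = -376 + j468.
∠H = ∠num − ∠den = 40.601° − (128.78°) = -88.18°.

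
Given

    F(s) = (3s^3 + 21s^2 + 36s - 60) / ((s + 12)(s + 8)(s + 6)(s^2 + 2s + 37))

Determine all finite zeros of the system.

s = -4 ± 2j, 1

Set the numerator to zero: 3s^3 + 21s^2 + 36s - 60 = 0, i.e. 3·(s^3 + 7s^2 + 12s - 20) = 0.
Factoring: (s^2 + 8s + 20)(s - 1) = 0.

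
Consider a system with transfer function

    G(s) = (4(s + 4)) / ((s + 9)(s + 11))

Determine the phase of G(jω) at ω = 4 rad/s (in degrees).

At s = j4: numerator = 16 + j16, denominator = 83 + j80.
∠G = ∠num − ∠den = 45° − (43.946°) = 1.054°.

∠G(j4) ≈ 1.054°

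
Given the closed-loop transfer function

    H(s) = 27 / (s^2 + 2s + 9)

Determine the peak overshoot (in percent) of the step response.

Comparing s^2 + 2s + 9 to s^2 + 2ζωₙs + ωₙ²: ωₙ = 3 rad/s and ζ = 2/(2·3) ≈ 0.3333.
%OS = 100·exp(−πζ/√(1−ζ²)) = 100·exp(−π·0.3333/√(1−0.3333²)) ≈ 32.9%.

%OS ≈ 32.9%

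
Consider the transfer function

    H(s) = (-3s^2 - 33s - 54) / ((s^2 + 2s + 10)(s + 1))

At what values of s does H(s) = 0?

s = -9, -2

Set the numerator to zero: -3s^2 - 33s - 54 = 0, i.e. -3·(s^2 + 11s + 18) = 0.
Factoring: (s + 9)(s + 2) = 0.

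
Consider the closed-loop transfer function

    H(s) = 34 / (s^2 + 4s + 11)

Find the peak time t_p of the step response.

t_p ≈ 1.187 s

Comparing s^2 + 4s + 11 to s^2 + 2ζωₙs + ωₙ²: ωₙ = √11 ≈ 3.317 rad/s and ζ = 4/(2·√11) ≈ 0.6030.
ζωₙ = 4/2 = 2, so ω_d = ωₙ√(1−ζ²) = √(ωₙ² − (ζωₙ)²) = √(11 − 2²) = √7 ≈ 2.646 rad/s.
t_p = π/ω_d = π/2.646 ≈ 1.187 s.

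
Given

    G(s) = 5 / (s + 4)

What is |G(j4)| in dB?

|G(j4)|_dB ≈ -1.07 dB

Substitute s = j4: numerator = 5, denominator = 4 + j4.
|G(j4)| = |5| / |4 + j4| = 5 / 5.6569 ≈ 0.8839.
In decibels: 20·log₁₀(0.8839) ≈ -1.07 dB.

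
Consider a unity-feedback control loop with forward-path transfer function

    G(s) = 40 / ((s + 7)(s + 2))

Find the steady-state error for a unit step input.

e_ss = 0.2593

G(s) has no poles at the origin.
This is a Type 0 system. Kp = lim_{s→0} G(s) = 40/14 = 20/7.
e_ss = 1/(1 + Kp) = 1/(1 + 20/7) = 7/27 ≈ 0.2593.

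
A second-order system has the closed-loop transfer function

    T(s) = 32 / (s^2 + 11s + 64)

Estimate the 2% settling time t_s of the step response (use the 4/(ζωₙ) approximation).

t_s ≈ 0.7273 s

Comparing s^2 + 11s + 64 to s^2 + 2ζωₙs + ωₙ²: ωₙ = 8 rad/s and ζ = 11/(2·8) = 0.6875.
ζωₙ = 11/2 = 5.5, so t_s ≈ 4/(ζωₙ) = 4/5.5 ≈ 0.7273 s.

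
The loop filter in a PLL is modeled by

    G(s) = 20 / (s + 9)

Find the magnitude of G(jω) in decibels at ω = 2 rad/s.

Substitute s = j2: numerator = 20, denominator = 9 + j2.
|G(j2)| = |20| / |9 + j2| = 20 / 9.2195 ≈ 2.169.
In decibels: 20·log₁₀(2.169) ≈ 6.73 dB.

|G(j2)|_dB ≈ 6.73 dB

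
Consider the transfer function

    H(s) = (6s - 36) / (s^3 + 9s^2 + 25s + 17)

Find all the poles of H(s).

s = -4 + j, -4 - j, -1

The poles are the roots of the denominator s^3 + 9s^2 + 25s + 17 = 0.
Trying s = -1: the polynomial evaluates to 0, so (s + 1) is a factor.
Dividing out leaves s^2 + 8s + 17 = 0.
The quadratic formula then gives s = -4 ± 1j.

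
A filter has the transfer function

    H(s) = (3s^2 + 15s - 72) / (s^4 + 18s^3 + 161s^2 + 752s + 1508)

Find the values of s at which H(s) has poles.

s = -5 + 2j, -5 - 2j, -4 + 6j, -4 - 6j

The poles are the roots of the denominator s^4 + 18s^3 + 161s^2 + 752s + 1508 = 0.
No real roots exist; factor into two real quadratics: (s^2 + 10s + 29)(s^2 + 8s + 52) = 0.
Each quadratic gives a conjugate pair via the quadratic formula.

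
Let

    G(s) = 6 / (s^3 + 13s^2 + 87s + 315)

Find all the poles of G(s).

The poles are the roots of the denominator s^3 + 13s^2 + 87s + 315 = 0.
Trying s = -7: the polynomial evaluates to 0, so (s + 7) is a factor.
Dividing out leaves s^2 + 6s + 45 = 0.
The quadratic formula then gives s = -3 ± 6j.

s = -3 ± 6j, -7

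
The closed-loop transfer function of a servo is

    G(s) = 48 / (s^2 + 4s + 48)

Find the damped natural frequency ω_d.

ω_d ≈ 6.633 rad/s

Comparing s^2 + 4s + 48 to s^2 + 2ζωₙs + ωₙ²: ωₙ = √48 ≈ 6.928 rad/s and ζ = 4/(2·√48) ≈ 0.2887.
ζωₙ = 4/2 = 2, so ω_d = ωₙ√(1−ζ²) = √(ωₙ² − (ζωₙ)²) = √(48 − 2²) = √44 ≈ 6.633 rad/s.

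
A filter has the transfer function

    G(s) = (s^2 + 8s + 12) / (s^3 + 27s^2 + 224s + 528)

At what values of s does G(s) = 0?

s = -2, -6

Set the numerator to zero: s^2 + 8s + 12 = 0.
Factoring: (s + 2)(s + 6) = 0.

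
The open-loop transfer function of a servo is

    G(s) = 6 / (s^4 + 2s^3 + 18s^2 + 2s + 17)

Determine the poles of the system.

s = ±j, -1 ± 4j

The poles are the roots of the denominator s^4 + 2s^3 + 18s^2 + 2s + 17 = 0.
No real roots exist; factor into two real quadratics: (s^2 + 1)(s^2 + 2s + 17) = 0.
Each quadratic gives a conjugate pair via the quadratic formula.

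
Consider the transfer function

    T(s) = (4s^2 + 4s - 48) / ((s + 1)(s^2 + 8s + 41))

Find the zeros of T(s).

Set the numerator to zero: 4s^2 + 4s - 48 = 0, i.e. 4·(s^2 + s - 12) = 0.
Factoring: (s - 3)(s + 4) = 0.

s = 3, -4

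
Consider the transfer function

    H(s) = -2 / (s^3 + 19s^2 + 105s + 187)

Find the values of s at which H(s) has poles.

s = -4 + j, -4 - j, -11

The poles are the roots of the denominator s^3 + 19s^2 + 105s + 187 = 0.
Trying s = -11: the polynomial evaluates to 0, so (s + 11) is a factor.
Dividing out leaves s^2 + 8s + 17 = 0.
The quadratic formula then gives s = -4 ± 1j.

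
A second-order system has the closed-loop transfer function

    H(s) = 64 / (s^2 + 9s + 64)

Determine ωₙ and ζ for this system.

Compare the denominator to the standard form s^2 + 2ζωₙs + ωₙ².
ωₙ² = 64, so ωₙ = 8 rad/s.
2ζωₙ = 9, so ζ = 9/(2·8) = 0.5625.
With ζ = 0.5625 the response is underdamped.

ωₙ = 8 rad/s, ζ = 0.5625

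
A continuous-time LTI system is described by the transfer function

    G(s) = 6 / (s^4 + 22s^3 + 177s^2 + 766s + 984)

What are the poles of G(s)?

s = -4 + 5j, -4 - 5j, -2, -12

The poles are the roots of the denominator s^4 + 22s^3 + 177s^2 + 766s + 984 = 0.
Trying s = -2: the polynomial evaluates to 0, so (s + 2) is a factor.
Dividing out leaves s^3 + 20s^2 + 137s + 492 = 0.
This factors further as (s^2 + 8s + 41)(s + 12) = 0.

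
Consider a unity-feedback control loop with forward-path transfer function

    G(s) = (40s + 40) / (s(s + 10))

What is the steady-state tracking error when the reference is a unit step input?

G(s) has one pole at the origin.
This is a Type 1 system; for a step input the steady-state error is zero.

e_ss = 0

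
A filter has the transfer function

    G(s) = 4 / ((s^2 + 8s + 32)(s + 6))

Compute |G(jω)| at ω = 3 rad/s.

|G(j3)| ≈ 0.01794

Substitute s = j3: numerator = 4, denominator = 66 + j213.
|G(j3)| = |4| / |66 + j213| = 4 / 222.99 ≈ 0.01794.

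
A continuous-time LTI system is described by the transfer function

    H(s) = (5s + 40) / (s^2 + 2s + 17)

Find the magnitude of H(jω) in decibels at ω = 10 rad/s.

Substitute s = j10: numerator = 40 + j50, denominator = -83 + j20.
|H(j10)| = |40 + j50| / |-83 + j20| = 64.031 / 85.376 ≈ 0.7500.
In decibels: 20·log₁₀(0.7500) ≈ -2.50 dB.

|H(j10)|_dB ≈ -2.50 dB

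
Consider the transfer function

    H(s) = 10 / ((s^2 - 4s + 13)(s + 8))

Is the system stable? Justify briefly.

unstable

The poles can be read from the denominator factors: s = 2 + 3j, 2 - 3j, -8.
Since the pole(s) at s = 2 + 3j, 2 - 3j lie in the right half-plane, the system is unstable.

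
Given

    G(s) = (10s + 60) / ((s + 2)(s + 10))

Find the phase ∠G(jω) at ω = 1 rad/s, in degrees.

∠G(j1) ≈ -22.81°

At s = j1: numerator = 60 + j10, denominator = 19 + j12.
∠G = ∠num − ∠den = 9.4623° − (32.276°) = -22.81°.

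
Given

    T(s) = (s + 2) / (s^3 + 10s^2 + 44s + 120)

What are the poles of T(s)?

s = -2 ± 4j, -6

The poles are the roots of the denominator s^3 + 10s^2 + 44s + 120 = 0.
Trying s = -6: the polynomial evaluates to 0, so (s + 6) is a factor.
Dividing out leaves s^2 + 4s + 20 = 0.
The quadratic formula then gives s = -2 ± 4j.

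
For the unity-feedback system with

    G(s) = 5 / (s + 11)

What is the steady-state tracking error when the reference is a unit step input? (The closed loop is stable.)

e_ss = 0.6875

G(s) has no poles at the origin.
This is a Type 0 system. Kp = lim_{s→0} G(s) = 5/11.
e_ss = 1/(1 + Kp) = 1/(1 + 5/11) = 11/16 ≈ 0.6875.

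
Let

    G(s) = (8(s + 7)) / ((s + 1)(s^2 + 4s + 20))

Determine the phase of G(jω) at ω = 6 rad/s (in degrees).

∠G(j6) ≈ -163.6°

At s = j6: numerator = 56 + j48, denominator = -160 - j72.
∠G = ∠num − ∠den = 40.601° − (-155.77°) = 196.4°, which wraps to -163.6°.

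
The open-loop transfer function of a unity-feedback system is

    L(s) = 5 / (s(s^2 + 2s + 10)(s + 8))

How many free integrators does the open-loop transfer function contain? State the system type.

Type 1

The denominator has 1 factor of s at the origin (free integrator), so this is a Type 1 system.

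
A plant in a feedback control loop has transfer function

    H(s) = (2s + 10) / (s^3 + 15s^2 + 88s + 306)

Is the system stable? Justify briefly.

stable

The denominator s^3 + 15s^2 + 88s + 306 factors as (s^2 + 6s + 34)(s + 9), giving poles at s = -3 ± 5j, -9.
Since all poles lie strictly in the left half-plane, the system is stable.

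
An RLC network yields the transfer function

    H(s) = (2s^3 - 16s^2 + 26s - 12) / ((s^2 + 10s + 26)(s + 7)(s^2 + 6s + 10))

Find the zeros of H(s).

s = 1, 6, 1

Set the numerator to zero: 2s^3 - 16s^2 + 26s - 12 = 0, i.e. 2·(s^3 - 8s^2 + 13s - 6) = 0.
Factoring: (s - 1)^2(s - 6) = 0.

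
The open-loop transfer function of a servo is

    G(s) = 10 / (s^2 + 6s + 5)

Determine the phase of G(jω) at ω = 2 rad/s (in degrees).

At s = j2: numerator = 10, denominator = 1 + j12.
∠G = ∠num − ∠den = 0° − (85.236°) = -85.24°.

∠G(j2) ≈ -85.24°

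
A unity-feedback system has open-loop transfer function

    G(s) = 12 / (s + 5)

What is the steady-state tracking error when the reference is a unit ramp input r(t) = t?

G(s) has no poles at the origin.
This is a Type 0 system; Kv = lim_{s→0} s·G(s) = 0, so the steady-state error for a ramp input is infinite.

e_ss = ∞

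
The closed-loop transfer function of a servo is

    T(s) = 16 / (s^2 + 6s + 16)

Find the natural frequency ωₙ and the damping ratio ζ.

Compare the denominator to the standard form s^2 + 2ζωₙs + ωₙ².
ωₙ² = 16, so ωₙ = 4 rad/s.
2ζωₙ = 6, so ζ = 6/(2·4) = 0.75.

ωₙ = 4 rad/s, ζ = 0.75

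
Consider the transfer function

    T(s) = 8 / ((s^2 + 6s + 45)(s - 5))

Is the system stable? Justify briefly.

unstable

The poles can be read from the denominator factors: s = -3 ± 6j, 5.
Since the pole(s) at s = 5 lie in the right half-plane, the system is unstable.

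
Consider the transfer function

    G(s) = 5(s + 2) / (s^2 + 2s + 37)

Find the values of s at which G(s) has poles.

s = -1 ± 6j

The poles are the roots of the denominator s^2 + 2s + 37 = 0.
Using the quadratic formula: s = (-2 ± √(-144))/2 = -1 ± 6j.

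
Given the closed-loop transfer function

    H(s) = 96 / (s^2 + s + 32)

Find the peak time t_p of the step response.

Comparing s^2 + s + 32 to s^2 + 2ζωₙs + ωₙ²: ωₙ = √32 ≈ 5.657 rad/s and ζ = 1/(2·√32) ≈ 0.08839.
ζωₙ = 1/2 = 0.5, so ω_d = ωₙ√(1−ζ²) = √(ωₙ² − (ζωₙ)²) = √(32 − 0.5²) = √31.75 ≈ 5.635 rad/s.
t_p = π/ω_d = π/5.635 ≈ 0.5575 s.

t_p ≈ 0.5575 s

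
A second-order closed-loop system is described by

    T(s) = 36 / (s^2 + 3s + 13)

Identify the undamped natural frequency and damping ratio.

ωₙ ≈ 3.606 rad/s, ζ ≈ 0.4160

Compare the denominator to the standard form s^2 + 2ζωₙs + ωₙ².
ωₙ² = 13, so ωₙ = √13 ≈ 3.606 rad/s.
2ζωₙ = 3, so ζ = 3/(2·√13) ≈ 0.4160.
With ζ = 0.4160 the response is underdamped.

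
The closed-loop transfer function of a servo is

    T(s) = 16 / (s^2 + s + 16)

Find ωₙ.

ωₙ = 4 rad/s

Compare the denominator to the standard form s^2 + 2ζωₙs + ωₙ².
ωₙ² = 16, so ωₙ = 4 rad/s.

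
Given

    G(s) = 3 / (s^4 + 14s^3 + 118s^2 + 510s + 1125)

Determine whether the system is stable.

The denominator s^4 + 14s^3 + 118s^2 + 510s + 1125 factors as (s^2 + 6s + 45)(s^2 + 8s + 25), giving poles at s = -3 + 6j, -3 - 6j, -4 + 3j, -4 - 3j.
Since all poles lie strictly in the left half-plane, the system is stable.

stable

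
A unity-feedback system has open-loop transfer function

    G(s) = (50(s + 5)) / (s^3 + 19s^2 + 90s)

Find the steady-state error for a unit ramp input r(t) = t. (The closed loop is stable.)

e_ss = 0.3600

G(s) has one pole at the origin.
This is a Type 1 system. Kv = lim_{s→0} s·G(s) = 250/90 = 25/9.
e_ss = 1/Kv = 1/(25/9) = 9/25 ≈ 0.3600.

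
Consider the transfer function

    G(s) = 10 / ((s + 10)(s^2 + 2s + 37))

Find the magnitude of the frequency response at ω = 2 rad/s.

|G(j2)| ≈ 0.02950

Substitute s = j2: numerator = 10, denominator = 322 + j106.
|G(j2)| = |10| / |322 + j106| = 10 / 339.00 ≈ 0.02950.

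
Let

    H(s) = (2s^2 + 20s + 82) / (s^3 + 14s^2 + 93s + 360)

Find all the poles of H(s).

The poles are the roots of the denominator s^3 + 14s^2 + 93s + 360 = 0.
Trying s = -8: the polynomial evaluates to 0, so (s + 8) is a factor.
Dividing out leaves s^2 + 6s + 45 = 0.
The quadratic formula then gives s = -3 ± 6j.

s = -3 + 6j, -3 - 6j, -8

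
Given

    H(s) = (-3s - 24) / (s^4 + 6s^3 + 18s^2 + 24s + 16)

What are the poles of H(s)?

The poles are the roots of the denominator s^4 + 6s^3 + 18s^2 + 24s + 16 = 0.
No real roots exist; factor into two real quadratics: (s^2 + 2s + 2)(s^2 + 4s + 8) = 0.
Each quadratic gives a conjugate pair via the quadratic formula.

s = -1 ± j, -2 ± 2j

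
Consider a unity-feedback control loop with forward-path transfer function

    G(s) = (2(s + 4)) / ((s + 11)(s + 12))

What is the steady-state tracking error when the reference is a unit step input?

e_ss = 0.9429

G(s) has no poles at the origin.
This is a Type 0 system. Kp = lim_{s→0} G(s) = 8/132 = 2/33.
e_ss = 1/(1 + Kp) = 1/(1 + 2/33) = 33/35 ≈ 0.9429.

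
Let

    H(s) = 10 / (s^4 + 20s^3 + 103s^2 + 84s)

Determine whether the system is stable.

marginally stable

The denominator s^4 + 20s^3 + 103s^2 + 84s factors as s(s + 1)(s + 12)(s + 7), giving poles at s = 0, -1, -12, -7.
Since the simple pole(s) at s = 0 lie on the jω-axis with none in the right half-plane, the system is marginally stable.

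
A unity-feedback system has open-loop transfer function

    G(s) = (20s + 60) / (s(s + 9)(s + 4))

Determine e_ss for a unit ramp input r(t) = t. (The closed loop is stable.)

e_ss = 0.6000

G(s) has one pole at the origin.
This is a Type 1 system. Kv = lim_{s→0} s·G(s) = 60/36 = 5/3.
e_ss = 1/Kv = 1/(5/3) = 3/5 ≈ 0.6000.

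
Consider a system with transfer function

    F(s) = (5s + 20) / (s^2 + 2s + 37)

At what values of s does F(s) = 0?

Set the numerator to zero: 5s + 20 = 0, i.e. 5·(s + 4) = 0.
So s = -4.

s = -4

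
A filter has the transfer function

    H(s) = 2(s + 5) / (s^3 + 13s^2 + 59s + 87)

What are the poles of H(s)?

The poles are the roots of the denominator s^3 + 13s^2 + 59s + 87 = 0.
Trying s = -3: the polynomial evaluates to 0, so (s + 3) is a factor.
Dividing out leaves s^2 + 10s + 29 = 0.
The quadratic formula then gives s = -5 ± 2j.

s = -5 ± 2j, -3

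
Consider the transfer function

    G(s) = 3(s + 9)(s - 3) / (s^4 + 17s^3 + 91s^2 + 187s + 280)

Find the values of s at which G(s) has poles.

s = -1 ± 2j, -8, -7

The poles are the roots of the denominator s^4 + 17s^3 + 91s^2 + 187s + 280 = 0.
Trying s = -8: the polynomial evaluates to 0, so (s + 8) is a factor.
Dividing out leaves s^3 + 9s^2 + 19s + 35 = 0.
This factors further as (s^2 + 2s + 5)(s + 7) = 0.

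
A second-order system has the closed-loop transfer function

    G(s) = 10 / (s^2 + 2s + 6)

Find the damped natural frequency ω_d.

ω_d ≈ 2.236 rad/s

Comparing s^2 + 2s + 6 to s^2 + 2ζωₙs + ωₙ²: ωₙ = √6 ≈ 2.449 rad/s and ζ = 2/(2·√6) ≈ 0.4082.
ζωₙ = 2/2 = 1, so ω_d = ωₙ√(1−ζ²) = √(ωₙ² − (ζωₙ)²) = √(6 − 1²) = √5 ≈ 2.236 rad/s.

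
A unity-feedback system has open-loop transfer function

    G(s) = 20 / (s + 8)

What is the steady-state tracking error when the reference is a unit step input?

G(s) has no poles at the origin.
This is a Type 0 system. Kp = lim_{s→0} G(s) = 20/8 = 5/2.
e_ss = 1/(1 + Kp) = 1/(1 + 5/2) = 2/7 ≈ 0.2857.

e_ss = 0.2857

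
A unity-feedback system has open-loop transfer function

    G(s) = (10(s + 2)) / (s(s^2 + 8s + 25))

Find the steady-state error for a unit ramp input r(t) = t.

G(s) has one pole at the origin.
This is a Type 1 system. Kv = lim_{s→0} s·G(s) = 20/25 = 4/5.
e_ss = 1/Kv = 1/(4/5) = 5/4 ≈ 1.250.

e_ss = 1.250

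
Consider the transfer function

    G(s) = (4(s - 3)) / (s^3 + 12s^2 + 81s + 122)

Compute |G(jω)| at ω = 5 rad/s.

Substitute s = j5: numerator = -12 + j20, denominator = -178 + j280.
|G(j5)| = |-12 + j20| / |-178 + j280| = 23.324 / 331.79 ≈ 0.07030.

|G(j5)| ≈ 0.07030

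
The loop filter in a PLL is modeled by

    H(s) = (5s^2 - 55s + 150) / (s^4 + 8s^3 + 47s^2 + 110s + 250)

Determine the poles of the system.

s = -3 ± 4j, -1 ± 3j

The poles are the roots of the denominator s^4 + 8s^3 + 47s^2 + 110s + 250 = 0.
No real roots exist; factor into two real quadratics: (s^2 + 6s + 25)(s^2 + 2s + 10) = 0.
Each quadratic gives a conjugate pair via the quadratic formula.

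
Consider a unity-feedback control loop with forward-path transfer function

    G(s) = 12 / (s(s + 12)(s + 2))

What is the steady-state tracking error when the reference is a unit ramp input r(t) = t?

G(s) has one pole at the origin.
This is a Type 1 system. Kv = lim_{s→0} s·G(s) = 12/24 = 1/2.
e_ss = 1/Kv = 1/(1/2) = 2.

e_ss = 2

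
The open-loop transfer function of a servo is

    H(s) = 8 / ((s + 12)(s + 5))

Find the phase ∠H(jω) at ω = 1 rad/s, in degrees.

∠H(j1) ≈ -16.07°

At s = j1: numerator = 8, denominator = 59 + j17.
∠H = ∠num − ∠den = 0° − (16.074°) = -16.07°.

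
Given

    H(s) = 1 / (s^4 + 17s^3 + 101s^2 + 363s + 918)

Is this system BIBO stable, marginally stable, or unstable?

The denominator s^4 + 17s^3 + 101s^2 + 363s + 918 factors as (s + 9)(s + 6)(s^2 + 2s + 17), giving poles at s = -9, -6, -1 ± 4j.
Since all poles lie strictly in the left half-plane, the system is stable.

stable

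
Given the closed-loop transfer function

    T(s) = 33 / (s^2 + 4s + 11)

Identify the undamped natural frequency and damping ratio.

ωₙ ≈ 3.317 rad/s, ζ ≈ 0.6030

Compare the denominator to the standard form s^2 + 2ζωₙs + ωₙ².
ωₙ² = 11, so ωₙ = √11 ≈ 3.317 rad/s.
2ζωₙ = 4, so ζ = 4/(2·√11) ≈ 0.6030.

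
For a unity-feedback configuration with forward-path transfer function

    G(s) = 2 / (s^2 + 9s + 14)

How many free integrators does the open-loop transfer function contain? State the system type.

Type 0

The denominator has no factor of s at the origin — no free integrator — so this is a Type 0 system.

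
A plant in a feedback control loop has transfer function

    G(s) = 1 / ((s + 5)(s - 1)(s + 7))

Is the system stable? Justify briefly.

The poles can be read from the denominator factors: s = -5, 1, -7.
Since the pole(s) at s = 1 lie in the right half-plane, the system is unstable.

unstable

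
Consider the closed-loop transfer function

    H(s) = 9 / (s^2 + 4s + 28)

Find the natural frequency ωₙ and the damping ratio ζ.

ωₙ ≈ 5.292 rad/s, ζ ≈ 0.3780

Compare the denominator to the standard form s^2 + 2ζωₙs + ωₙ².
ωₙ² = 28, so ωₙ = √28 ≈ 5.292 rad/s.
2ζωₙ = 4, so ζ = 4/(2·√28) ≈ 0.3780.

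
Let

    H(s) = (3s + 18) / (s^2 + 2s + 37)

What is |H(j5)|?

|H(j5)| = 1.500

Substitute s = j5: numerator = 18 + j15, denominator = 12 + j10.
|H(j5)| = |18 + j15| / |12 + j10| = 23.431 / 15.620 = 1.500.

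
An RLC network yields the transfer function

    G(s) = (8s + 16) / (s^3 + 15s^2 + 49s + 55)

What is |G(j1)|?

Substitute s = j1: numerator = 16 + j8, denominator = 40 + j48.
|G(j1)| = |16 + j8| / |40 + j48| = 17.889 / 62.482 ≈ 0.2863.

|G(j1)| ≈ 0.2863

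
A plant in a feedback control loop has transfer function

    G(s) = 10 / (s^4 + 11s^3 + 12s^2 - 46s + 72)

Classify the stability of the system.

unstable

The denominator s^4 + 11s^3 + 12s^2 - 46s + 72 factors as (s^2 - 2s + 2)(s + 9)(s + 4), giving poles at s = 1 + j, 1 - j, -9, -4.
Since the pole(s) at s = 1 ± j lie in the right half-plane, the system is unstable.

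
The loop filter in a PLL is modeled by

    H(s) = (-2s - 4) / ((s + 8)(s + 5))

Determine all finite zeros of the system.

s = -2

Set the numerator to zero: -2s - 4 = 0, i.e. -2·(s + 2) = 0.
So s = -2.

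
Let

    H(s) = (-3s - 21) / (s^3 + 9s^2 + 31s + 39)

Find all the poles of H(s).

The poles are the roots of the denominator s^3 + 9s^2 + 31s + 39 = 0.
Trying s = -3: the polynomial evaluates to 0, so (s + 3) is a factor.
Dividing out leaves s^2 + 6s + 13 = 0.
The quadratic formula then gives s = -3 ± 2j.

s = -3 ± 2j, -3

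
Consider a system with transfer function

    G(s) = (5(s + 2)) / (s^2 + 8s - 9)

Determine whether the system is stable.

The denominator s^2 + 8s - 9 factors as (s + 9)(s - 1), giving poles at s = -9, 1.
Since the pole(s) at s = 1 lie in the right half-plane, the system is unstable.

unstable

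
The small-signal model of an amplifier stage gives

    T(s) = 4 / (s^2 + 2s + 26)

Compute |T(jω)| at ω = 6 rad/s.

Substitute s = j6: numerator = 4, denominator = -10 + j12.
|T(j6)| = |4| / |-10 + j12| = 4 / 15.620 ≈ 0.2561.

|T(j6)| ≈ 0.2561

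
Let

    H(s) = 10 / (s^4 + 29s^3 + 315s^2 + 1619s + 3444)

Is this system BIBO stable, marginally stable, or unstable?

The denominator s^4 + 29s^3 + 315s^2 + 1619s + 3444 factors as (s^2 + 10s + 41)(s + 12)(s + 7), giving poles at s = -5 ± 4j, -12, -7.
Since all poles lie strictly in the left half-plane, the system is stable.

stable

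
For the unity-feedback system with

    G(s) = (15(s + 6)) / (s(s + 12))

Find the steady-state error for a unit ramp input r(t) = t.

e_ss = 0.1333

G(s) has one pole at the origin.
This is a Type 1 system. Kv = lim_{s→0} s·G(s) = 90/12 = 15/2.
e_ss = 1/Kv = 1/(15/2) = 2/15 ≈ 0.1333.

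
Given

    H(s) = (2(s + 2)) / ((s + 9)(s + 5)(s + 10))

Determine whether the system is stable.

stable

The poles can be read from the denominator factors: s = -9, -5, -10.
Since all poles lie strictly in the left half-plane, the system is stable.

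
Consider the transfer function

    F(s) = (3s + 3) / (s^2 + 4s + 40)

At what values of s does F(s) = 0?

s = -1

Set the numerator to zero: 3s + 3 = 0, i.e. 3·(s + 1) = 0.
So s = -1.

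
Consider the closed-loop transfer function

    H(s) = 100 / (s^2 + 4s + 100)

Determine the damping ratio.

ζ = 0.2

Compare the denominator to the standard form s^2 + 2ζωₙs + ωₙ².
ωₙ² = 100, so ωₙ = 10 rad/s.
2ζωₙ = 4, so ζ = 4/(2·10) = 0.2.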